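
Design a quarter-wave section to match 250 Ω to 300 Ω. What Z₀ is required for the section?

Z_qwt ≈ 274 Ω

Z_qwt = √(Z_0·R_L) = √(300 × 250) = √75000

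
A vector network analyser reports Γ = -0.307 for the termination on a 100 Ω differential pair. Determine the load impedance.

Z_L = Z_0·(1 + Γ)/(1 − Γ) = 100·(0.693)/(1.31)

Z_L ≈ 53 Ω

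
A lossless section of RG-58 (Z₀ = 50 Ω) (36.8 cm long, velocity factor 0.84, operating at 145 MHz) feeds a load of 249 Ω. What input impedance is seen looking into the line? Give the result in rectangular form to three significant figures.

Z_in ≈ 10.6 − j11.7 Ω

λ = v/f = 0.84·c / 145 MHz = 1.74 m
βl = 2π·l/λ = 2π × 0.212 = 76.2°
tan(βl) = tan(76.2°) = 4.08
Z_in = Z_0·(Z_L + jZ_0·tanβl)/(Z_0 + jZ_L·tanβl)
     = 50·(249 + j204)/(50 + j1020)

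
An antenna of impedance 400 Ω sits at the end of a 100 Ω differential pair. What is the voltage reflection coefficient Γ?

Γ = (Z_L − Z_0)/(Z_L + Z_0) = (400 − 100)/(400 + 100) = 300/500

Γ = 0.6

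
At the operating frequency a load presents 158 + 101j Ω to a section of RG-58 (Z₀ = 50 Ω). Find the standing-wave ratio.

Γ = (Z_L − Z_0)/(Z_L + Z_0) = (108 + j101)/(208 + j101)
|Γ| = 148/231 = 0.639
VSWR = (1 + |Γ|)/(1 − |Γ|) = 1.64/0.361

VSWR ≈ 4.55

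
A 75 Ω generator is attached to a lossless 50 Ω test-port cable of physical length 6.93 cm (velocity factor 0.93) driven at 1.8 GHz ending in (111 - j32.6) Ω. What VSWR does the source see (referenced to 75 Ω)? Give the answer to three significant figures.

VSWR ≈ 1.73

λ = v/f = 0.93·c / 1.8 GHz = 0.155 m
βl = 2π·l/λ = 2π × 0.447 = 161°
tan(βl) = -0.345
Z_in = Z_0·(Z_L + jZ_0·tanβl)/(Z_0 + jZ_L·tanβl) = 105 + j39.1 Ω
Γ_s = (Z_in − Z_s)/(Z_in + Z_s) = (29.6 + j39.1)/(180 + j39.1), |Γ_s| = 0.267
VSWR = (1 + |Γ_s|)/(1 − |Γ_s|)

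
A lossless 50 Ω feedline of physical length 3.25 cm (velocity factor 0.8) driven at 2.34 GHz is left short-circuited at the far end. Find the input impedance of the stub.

Z_in ≈ −j112 Ω

λ = v/f = 0.8·c / 2.34 GHz = 0.103 m
βl = 2π·l/λ = 2π × 0.317 = 114°
tan(βl) = -2.24
For a short-circuited stub, Z_in = jZ_0·tan(βl)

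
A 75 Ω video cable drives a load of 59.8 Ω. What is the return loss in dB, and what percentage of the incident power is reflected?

Γ = (59.8 − 75)/(59.8 + 75) = -0.113
RL = −20·log₁₀(0.113) = 19 dB
P_refl/P_inc = |Γ|² = 0.0127

RL ≈ 19 dB; 1.27% of incident power reflected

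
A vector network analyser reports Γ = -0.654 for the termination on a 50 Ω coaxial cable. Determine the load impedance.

Z_L = Z_0·(1 + Γ)/(1 − Γ) = 50·(0.346)/(1.65)

Z_L ≈ 10.5 Ω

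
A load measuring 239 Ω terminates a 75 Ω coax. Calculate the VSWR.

Γ = (239 − 75)/(239 + 75) = 0.522
VSWR = (1 + 0.522)/(1 − 0.522)

VSWR ≈ 3.19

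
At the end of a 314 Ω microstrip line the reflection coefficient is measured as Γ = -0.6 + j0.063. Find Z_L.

Z_L = Z_0·(1 + Γ)/(1 − Γ) = 314·(0.4 + j0.063)/(1.6 − j0.063)

Z_L ≈ 77.9 + j15.4 Ω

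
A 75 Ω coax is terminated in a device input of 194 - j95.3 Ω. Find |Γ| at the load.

Γ = (Z_L − Z_0)/(Z_L + Z_0) = (119 − j95.3)/(269 − j95.3)
|Γ| = 152/285

|Γ| ≈ 0.534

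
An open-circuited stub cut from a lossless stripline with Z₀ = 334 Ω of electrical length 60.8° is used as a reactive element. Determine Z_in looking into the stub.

Z_in ≈ −j187 Ω

tan(βl) = 1.79
For an open-circuited stub, Z_in = −jZ_0·cot(βl) = −jZ_0/tan(βl)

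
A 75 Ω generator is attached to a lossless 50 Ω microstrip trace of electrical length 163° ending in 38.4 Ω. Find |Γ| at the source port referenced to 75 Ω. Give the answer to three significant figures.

tan(βl) = -0.306
Z_in = Z_0·(Z_L + jZ_0·tanβl)/(Z_0 + jZ_L·tanβl) = 39.8 − j5.94 Ω
Γ_s = (Z_in − Z_s)/(Z_in + Z_s) = (-35.2 − j5.94)/(115 − j5.94), |Γ_s| = 0.311

|Γ| ≈ 0.311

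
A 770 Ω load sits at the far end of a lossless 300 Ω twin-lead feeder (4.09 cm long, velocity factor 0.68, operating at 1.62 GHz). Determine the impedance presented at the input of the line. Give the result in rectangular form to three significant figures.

Z_in ≈ 141 + j124 Ω

λ = v/f = 0.68·c / 1.62 GHz = 0.126 m
βl = 2π·l/λ = 2π × 0.325 = 117°
tan(βl) = tan(117°) = -1.97
Z_in = Z_0·(Z_L + jZ_0·tanβl)/(Z_0 + jZ_L·tanβl)
     = 300·(770 − j591)/(300 − j1520)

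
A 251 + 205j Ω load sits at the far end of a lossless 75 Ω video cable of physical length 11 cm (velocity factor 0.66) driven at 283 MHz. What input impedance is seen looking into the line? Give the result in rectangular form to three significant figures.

λ = v/f = 0.66·c / 283 MHz = 0.7 m
βl = 2π·l/λ = 2π × 0.157 = 56.6°
tan(βl) = tan(56.6°) = 1.52
Z_in = Z_0·(Z_L + jZ_0·tanβl)/(Z_0 + jZ_L·tanβl)
     = 75·(251 + j319)/(-236 + j381)

Z_in ≈ 23.2 − j63.9 Ω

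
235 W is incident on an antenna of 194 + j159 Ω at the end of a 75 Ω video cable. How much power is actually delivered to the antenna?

P_delivered ≈ 140 W

|Γ| = |(119 + j159)/(269 + j159)| = 0.636
|Γ|² = 0.404
P_refl = |Γ|²·P_inc = 94.9 W, P_del = (1 − |Γ|²)·P_inc = 140 W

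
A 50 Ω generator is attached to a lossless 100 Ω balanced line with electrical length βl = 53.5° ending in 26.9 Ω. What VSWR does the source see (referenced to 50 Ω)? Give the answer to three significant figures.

tan(βl) = 1.35
Z_in = Z_0·(Z_L + jZ_0·tanβl)/(Z_0 + jZ_L·tanβl) = 67.2 + j111 Ω
Γ_s = (Z_in − Z_s)/(Z_in + Z_s) = (17.2 + j111)/(117 + j111), |Γ_s| = 0.695
VSWR = (1 + |Γ_s|)/(1 − |Γ_s|)

VSWR ≈ 5.56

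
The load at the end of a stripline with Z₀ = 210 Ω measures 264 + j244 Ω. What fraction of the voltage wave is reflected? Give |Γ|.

|Γ| ≈ 0.469

Γ = (Z_L − Z_0)/(Z_L + Z_0) = (54 + j244)/(474 + j244)
|Γ| = 250/533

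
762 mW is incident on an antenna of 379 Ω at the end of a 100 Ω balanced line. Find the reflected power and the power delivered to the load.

Γ = (379 − 100)/(379 + 100) = 0.582
|Γ|² = 0.339
P_refl = |Γ|²·P_inc = 259 mW, P_del = (1 − |Γ|²)·P_inc = 503 mW

P_reflected ≈ 259 mW; P_delivered ≈ 503 mW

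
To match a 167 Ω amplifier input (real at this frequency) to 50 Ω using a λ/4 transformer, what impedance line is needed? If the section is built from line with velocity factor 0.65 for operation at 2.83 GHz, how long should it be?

Z_qwt ≈ 91.4 Ω; length ≈ 1.72 cm

Z_qwt = √(Z_0·R_L) = √(50 × 167) = √8350
λ = 0.65·c/f = 0.0689 m, so l = λ/4 = 0.0172 m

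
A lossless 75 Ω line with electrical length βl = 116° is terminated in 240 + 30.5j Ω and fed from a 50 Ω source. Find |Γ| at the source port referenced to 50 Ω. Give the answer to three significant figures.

tan(βl) = -2.05
Z_in = Z_0·(Z_L + jZ_0·tanβl)/(Z_0 + jZ_L·tanβl) = 26.9 + j29.1 Ω
Γ_s = (Z_in − Z_s)/(Z_in + Z_s) = (-23.1 + j29.1)/(76.9 + j29.1), |Γ_s| = 0.451

|Γ| ≈ 0.451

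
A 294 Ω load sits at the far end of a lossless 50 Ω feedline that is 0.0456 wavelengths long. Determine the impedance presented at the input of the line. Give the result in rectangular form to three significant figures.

βl = 2π × 0.0456 = 16.4°
tan(βl) = tan(16.4°) = 0.295
Z_in = Z_0·(Z_L + jZ_0·tanβl)/(Z_0 + jZ_L·tanβl)
     = 50·(294 + j14.7)/(50 + j86.6)

Z_in ≈ 79.9 − j124 Ω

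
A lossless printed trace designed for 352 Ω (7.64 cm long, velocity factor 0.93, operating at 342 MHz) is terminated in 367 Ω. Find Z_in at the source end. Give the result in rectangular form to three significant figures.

λ = v/f = 0.93·c / 342 MHz = 0.816 m
βl = 2π·l/λ = 2π × 0.0937 = 33.7°
tan(βl) = tan(33.7°) = 0.667
Z_in = Z_0·(Z_L + jZ_0·tanβl)/(Z_0 + jZ_L·tanβl)
     = 352·(367 + j235)/(352 + j245)

Z_in ≈ 357 − j13.8 Ω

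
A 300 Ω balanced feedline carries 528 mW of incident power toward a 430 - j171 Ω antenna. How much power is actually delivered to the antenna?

P_delivered ≈ 485 mW

|Γ| = |(130 − j171)/(730 − j171)| = 0.286
|Γ|² = 0.0821
P_refl = |Γ|²·P_inc = 43.3 mW, P_del = (1 − |Γ|²)·P_inc = 485 mW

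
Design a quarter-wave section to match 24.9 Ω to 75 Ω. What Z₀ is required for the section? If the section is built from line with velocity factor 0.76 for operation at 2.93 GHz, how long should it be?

Z_qwt = √(Z_0·R_L) = √(75 × 24.9) = √1868
λ = 0.76·c/f = 0.0778 m, so l = λ/4 = 0.0195 m

Z_qwt ≈ 43.2 Ω; length ≈ 1.95 cm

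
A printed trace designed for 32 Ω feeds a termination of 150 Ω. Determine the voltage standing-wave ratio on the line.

VSWR ≈ 4.69

Γ = (150 − 32)/(150 + 32) = 0.648
VSWR = (1 + 0.648)/(1 − 0.648)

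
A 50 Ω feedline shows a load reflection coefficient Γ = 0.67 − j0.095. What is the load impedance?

Z_L ≈ 230 − j80.6 Ω

Z_L = Z_0·(1 + Γ)/(1 − Γ) = 50·(1.67 − j0.095)/(0.33 + j0.095)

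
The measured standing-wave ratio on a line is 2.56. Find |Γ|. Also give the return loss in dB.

|Γ| ≈ 0.438; return loss ≈ 7.17 dB

|Γ| = (S − 1)/(S + 1) = (2.56 − 1)/(2.56 + 1) = 1.56/3.56
RL = −20·log₁₀|Γ| = −20·log₁₀(0.438)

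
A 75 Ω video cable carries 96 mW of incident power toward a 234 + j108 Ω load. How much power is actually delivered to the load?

P_delivered ≈ 62.9 mW

|Γ| = |(159 + j108)/(309 + j108)| = 0.587
|Γ|² = 0.345
P_refl = |Γ|²·P_inc = 33.1 mW, P_del = (1 − |Γ|²)·P_inc = 62.9 mW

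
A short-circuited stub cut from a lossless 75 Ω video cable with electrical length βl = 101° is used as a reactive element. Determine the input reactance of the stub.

X_in ≈ -386 Ω (capacitive)

tan(βl) = -5.14
For a short-circuited stub, Z_in = jZ_0·tan(βl)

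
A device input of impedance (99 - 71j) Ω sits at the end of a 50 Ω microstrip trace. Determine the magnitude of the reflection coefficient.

|Γ| ≈ 0.523

Γ = (Z_L − Z_0)/(Z_L + Z_0) = (49 − j71)/(149 − j71)
|Γ| = 86.3/165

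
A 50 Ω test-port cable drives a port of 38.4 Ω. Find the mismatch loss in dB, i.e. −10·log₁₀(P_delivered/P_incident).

mismatch loss ≈ 0.0754 dB

Γ = (38.4 − 50)/(38.4 + 50) = -0.131
|Γ|² = 0.0172, so P_del/P_inc = 1 − |Γ|² = 0.983
ML = −10·log₁₀(1 − |Γ|²)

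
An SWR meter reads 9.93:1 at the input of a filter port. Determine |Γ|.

|Γ| = (S − 1)/(S + 1) = (9.93 − 1)/(9.93 + 1) = 8.93/10.9

|Γ| ≈ 0.817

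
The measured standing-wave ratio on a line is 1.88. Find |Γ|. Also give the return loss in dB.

|Γ| ≈ 0.306; return loss ≈ 10.3 dB

|Γ| = (S − 1)/(S + 1) = (1.88 − 1)/(1.88 + 1) = 0.88/2.88
RL = −20·log₁₀|Γ| = −20·log₁₀(0.306)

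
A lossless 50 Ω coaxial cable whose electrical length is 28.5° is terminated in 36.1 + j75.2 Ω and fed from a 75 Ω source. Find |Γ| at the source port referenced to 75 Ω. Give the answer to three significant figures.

|Γ| ≈ 0.542

tan(βl) = 0.543
Z_in = Z_0·(Z_L + jZ_0·tanβl)/(Z_0 + jZ_L·tanβl) = 250 + j24.7 Ω
Γ_s = (Z_in − Z_s)/(Z_in + Z_s) = (175 + j24.7)/(325 + j24.7), |Γ_s| = 0.542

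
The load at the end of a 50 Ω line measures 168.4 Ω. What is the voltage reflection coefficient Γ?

Γ = 0.542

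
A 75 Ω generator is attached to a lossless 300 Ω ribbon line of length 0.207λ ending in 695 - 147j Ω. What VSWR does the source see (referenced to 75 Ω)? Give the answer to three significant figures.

VSWR ≈ 1.94

βl = 2π × 0.207 = 74.5°
tan(βl) = 3.61
Z_in = Z_0·(Z_L + jZ_0·tanβl)/(Z_0 + jZ_L·tanβl) = 126 − j41.5 Ω
Γ_s = (Z_in − Z_s)/(Z_in + Z_s) = (50.7 − j41.5)/(201 − j41.5), |Γ_s| = 0.32
VSWR = (1 + |Γ_s|)/(1 − |Γ_s|)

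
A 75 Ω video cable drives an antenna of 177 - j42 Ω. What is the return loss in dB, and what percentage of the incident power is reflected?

RL ≈ 7.29 dB; 18.6% of incident power reflected

Γ = (102 − j42)/(252 − j42), |Γ| = 0.432
RL = −20·log₁₀(0.432) = 7.29 dB
P_refl/P_inc = |Γ|² = 0.186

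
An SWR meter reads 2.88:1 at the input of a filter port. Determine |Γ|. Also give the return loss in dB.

|Γ| = (S − 1)/(S + 1) = (2.88 − 1)/(2.88 + 1) = 1.88/3.88
RL = −20·log₁₀|Γ| = −20·log₁₀(0.485)

|Γ| ≈ 0.485; return loss ≈ 6.29 dB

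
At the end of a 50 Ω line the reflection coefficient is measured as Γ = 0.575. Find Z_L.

Z_L = Z_0·(1 + Γ)/(1 − Γ) = 50·(1.57)/(0.425)

Z_L ≈ 185 Ω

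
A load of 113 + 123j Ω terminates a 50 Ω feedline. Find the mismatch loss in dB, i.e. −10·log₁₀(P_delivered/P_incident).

mismatch loss ≈ 2.66 dB

Γ = (63 + j123)/(163 + j123), |Γ| = 0.677
|Γ|² = 0.458, so P_del/P_inc = 1 − |Γ|² = 0.542
ML = −10·log₁₀(1 − |Γ|²)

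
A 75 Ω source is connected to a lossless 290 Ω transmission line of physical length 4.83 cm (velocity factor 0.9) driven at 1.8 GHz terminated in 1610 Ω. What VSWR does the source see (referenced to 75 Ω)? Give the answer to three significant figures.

λ = v/f = 0.9·c / 1.8 GHz = 0.15 m
βl = 2π·l/λ = 2π × 0.322 = 116°
tan(βl) = -2.06
Z_in = Z_0·(Z_L + jZ_0·tanβl)/(Z_0 + jZ_L·tanβl) = 64.1 + j135 Ω
Γ_s = (Z_in − Z_s)/(Z_in + Z_s) = (-10.9 + j135)/(139 + j135), |Γ_s| = 0.7
VSWR = (1 + |Γ_s|)/(1 − |Γ_s|)

VSWR ≈ 5.66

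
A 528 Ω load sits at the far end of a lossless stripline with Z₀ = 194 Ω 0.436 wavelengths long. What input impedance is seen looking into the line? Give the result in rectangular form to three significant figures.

Z_in ≈ 266 + j226 Ω

βl = 2π × 0.436 = 157°
tan(βl) = tan(157°) = -0.425
Z_in = Z_0·(Z_L + jZ_0·tanβl)/(Z_0 + jZ_L·tanβl)
     = 194·(528 − j82.5)/(194 − j225)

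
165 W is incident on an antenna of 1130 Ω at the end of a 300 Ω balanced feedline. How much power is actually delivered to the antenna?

Γ = (1130 − 300)/(1130 + 300) = 0.58
|Γ|² = 0.337
P_refl = |Γ|²·P_inc = 55.6 W, P_del = (1 − |Γ|²)·P_inc = 109 W

P_delivered ≈ 109 W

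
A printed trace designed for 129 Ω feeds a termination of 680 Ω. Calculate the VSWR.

For a purely resistive load, VSWR = R_L/Z_0 or Z_0/R_L (whichever > 1) = 680/129

VSWR ≈ 5.27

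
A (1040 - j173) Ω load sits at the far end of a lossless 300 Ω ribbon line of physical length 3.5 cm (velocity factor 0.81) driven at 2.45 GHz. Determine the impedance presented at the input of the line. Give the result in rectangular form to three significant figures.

Z_in ≈ 135 + j219 Ω

λ = v/f = 0.81·c / 2.45 GHz = 0.0992 m
βl = 2π·l/λ = 2π × 0.353 = 127°
tan(βl) = tan(127°) = -1.33
Z_in = Z_0·(Z_L + jZ_0·tanβl)/(Z_0 + jZ_L·tanβl)
     = 300·(1040 − j571)/(70.7 − j1380)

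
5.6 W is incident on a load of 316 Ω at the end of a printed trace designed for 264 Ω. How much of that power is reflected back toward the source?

P_reflected ≈ 0.045 W

Γ = (316 − 264)/(316 + 264) = 0.0897
|Γ|² = 0.00804
P_refl = |Γ|²·P_inc = 0.045 W, P_del = (1 − |Γ|²)·P_inc = 5.55 W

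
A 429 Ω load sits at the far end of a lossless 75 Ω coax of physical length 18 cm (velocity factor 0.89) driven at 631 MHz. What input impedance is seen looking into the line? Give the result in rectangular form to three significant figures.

λ = v/f = 0.89·c / 631 MHz = 0.423 m
βl = 2π·l/λ = 2π × 0.425 = 153°
tan(βl) = tan(153°) = -0.506
Z_in = Z_0·(Z_L + jZ_0·tanβl)/(Z_0 + jZ_L·tanβl)
     = 75·(429 − j38)/(75 − j217)

Z_in ≈ 57.4 + j128 Ω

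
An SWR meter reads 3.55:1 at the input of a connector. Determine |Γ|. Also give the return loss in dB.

|Γ| = (S − 1)/(S + 1) = (3.55 − 1)/(3.55 + 1) = 2.55/4.55
RL = −20·log₁₀|Γ| = −20·log₁₀(0.56)

|Γ| ≈ 0.56; return loss ≈ 5.03 dB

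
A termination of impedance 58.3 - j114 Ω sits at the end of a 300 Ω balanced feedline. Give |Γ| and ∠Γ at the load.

Γ = (Z_L − Z_0)/(Z_L + Z_0) = (-241.7 − j114)/(358.3 − j114)
|Γ| = 267/376 = 0.711

Γ ≈ 0.711 ∠ -137°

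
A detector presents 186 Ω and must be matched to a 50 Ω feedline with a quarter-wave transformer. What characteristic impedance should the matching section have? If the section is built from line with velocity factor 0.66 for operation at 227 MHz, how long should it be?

Z_qwt = √(Z_0·R_L) = √(50 × 186) = √9300
λ = 0.66·c/f = 0.872 m, so l = λ/4 = 0.218 m

Z_qwt ≈ 96.4 Ω; length ≈ 21.8 cm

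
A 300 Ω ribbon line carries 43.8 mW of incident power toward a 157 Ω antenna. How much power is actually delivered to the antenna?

Γ = (157 − 300)/(157 + 300) = -0.313
|Γ|² = 0.0979
P_refl = |Γ|²·P_inc = 4.29 mW, P_del = (1 − |Γ|²)·P_inc = 39.5 mW

P_delivered ≈ 39.5 mW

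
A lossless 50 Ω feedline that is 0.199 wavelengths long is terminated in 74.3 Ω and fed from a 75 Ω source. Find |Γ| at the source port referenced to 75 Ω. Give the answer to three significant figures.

|Γ| ≈ 0.364

βl = 2π × 0.199 = 71.6°
tan(βl) = 3.01
Z_in = Z_0·(Z_L + jZ_0·tanβl)/(Z_0 + jZ_L·tanβl) = 35.6 − j8.65 Ω
Γ_s = (Z_in − Z_s)/(Z_in + Z_s) = (-39.4 − j8.65)/(111 − j8.65), |Γ_s| = 0.364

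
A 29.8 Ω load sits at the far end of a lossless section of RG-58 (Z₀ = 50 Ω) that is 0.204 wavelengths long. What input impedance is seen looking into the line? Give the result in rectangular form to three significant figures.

Z_in ≈ 73.1 + j21.6 Ω

βl = 2π × 0.204 = 73.4°
tan(βl) = tan(73.4°) = 3.36
Z_in = Z_0·(Z_L + jZ_0·tanβl)/(Z_0 + jZ_L·tanβl)
     = 50·(29.8 + j168)/(50 + j100)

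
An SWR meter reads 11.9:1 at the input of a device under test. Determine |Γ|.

|Γ| = (S − 1)/(S + 1) = (11.9 − 1)/(11.9 + 1) = 10.9/12.9

|Γ| ≈ 0.845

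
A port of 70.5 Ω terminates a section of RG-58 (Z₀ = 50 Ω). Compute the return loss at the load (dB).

RL ≈ 15.4 dB

Γ = (70.5 − 50)/(70.5 + 50) = 0.17
RL = −20·log₁₀|Γ| = −20·log₁₀(0.17)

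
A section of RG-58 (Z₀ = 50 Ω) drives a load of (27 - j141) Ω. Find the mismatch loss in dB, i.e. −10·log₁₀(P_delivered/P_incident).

mismatch loss ≈ 6.79 dB

Γ = (-23 − j141)/(77 − j141), |Γ| = 0.889
|Γ|² = 0.791, so P_del/P_inc = 1 − |Γ|² = 0.209
ML = −10·log₁₀(1 − |Γ|²)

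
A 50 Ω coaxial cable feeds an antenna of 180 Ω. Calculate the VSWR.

For a purely resistive load, VSWR = R_L/Z_0 or Z_0/R_L (whichever > 1) = 180/50

VSWR ≈ 3.6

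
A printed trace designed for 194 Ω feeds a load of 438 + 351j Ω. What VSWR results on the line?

Γ = (Z_L − Z_0)/(Z_L + Z_0) = (244 + j351)/(632 + j351)
|Γ| = 427/723 = 0.591
VSWR = (1 + |Γ|)/(1 − |Γ|) = 1.59/0.409

VSWR ≈ 3.89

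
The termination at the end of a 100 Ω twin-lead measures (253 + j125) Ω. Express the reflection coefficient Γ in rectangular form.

Γ = (Z_L − Z_0)/(Z_L + Z_0) = (153 + j125)/(353 + j125)

Γ ≈ 0.497 + j0.178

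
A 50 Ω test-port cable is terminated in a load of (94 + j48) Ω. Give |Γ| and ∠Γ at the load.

Γ ≈ 0.429 ∠ 29.1°

Γ = (Z_L − Z_0)/(Z_L + Z_0) = (44 + j48)/(144 + j48)
|Γ| = 65.1/152 = 0.429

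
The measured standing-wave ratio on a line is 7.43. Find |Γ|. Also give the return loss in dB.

|Γ| ≈ 0.763; return loss ≈ 2.35 dB

|Γ| = (S − 1)/(S + 1) = (7.43 − 1)/(7.43 + 1) = 6.43/8.43
RL = −20·log₁₀|Γ| = −20·log₁₀(0.763)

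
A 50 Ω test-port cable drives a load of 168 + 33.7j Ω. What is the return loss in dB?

Γ = (118 + j33.7)/(218 + j33.7), |Γ| = 0.556
RL = −20·log₁₀|Γ| = −20·log₁₀(0.556)

RL ≈ 5.09 dB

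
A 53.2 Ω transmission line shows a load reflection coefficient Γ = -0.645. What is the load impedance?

Z_L ≈ 11.5 Ω

Z_L = Z_0·(1 + Γ)/(1 − Γ) = 53.2·(0.355)/(1.65)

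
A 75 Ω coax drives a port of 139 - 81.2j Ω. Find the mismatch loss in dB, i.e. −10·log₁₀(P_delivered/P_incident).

mismatch loss ≈ 0.991 dB

Γ = (64 − j81.2)/(214 − j81.2), |Γ| = 0.452
|Γ|² = 0.204, so P_del/P_inc = 1 − |Γ|² = 0.796
ML = −10·log₁₀(1 − |Γ|²)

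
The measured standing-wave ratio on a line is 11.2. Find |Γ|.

|Γ| ≈ 0.836

|Γ| = (S − 1)/(S + 1) = (11.2 − 1)/(11.2 + 1) = 10.2/12.2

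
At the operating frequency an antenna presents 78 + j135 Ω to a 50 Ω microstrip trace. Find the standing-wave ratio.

Γ = (Z_L − Z_0)/(Z_L + Z_0) = (28 + j135)/(128 + j135)
|Γ| = 138/186 = 0.741
VSWR = (1 + |Γ|)/(1 − |Γ|) = 1.74/0.259

VSWR ≈ 6.73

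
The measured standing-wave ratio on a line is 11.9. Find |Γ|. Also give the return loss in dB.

|Γ| = (S − 1)/(S + 1) = (11.9 − 1)/(11.9 + 1) = 10.9/12.9
RL = −20·log₁₀|Γ| = −20·log₁₀(0.845)

|Γ| ≈ 0.845; return loss ≈ 1.46 dB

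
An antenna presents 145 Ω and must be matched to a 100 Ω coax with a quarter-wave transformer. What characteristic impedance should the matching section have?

Z_qwt ≈ 120 Ω

Z_qwt = √(Z_0·R_L) = √(100 × 145) = √14500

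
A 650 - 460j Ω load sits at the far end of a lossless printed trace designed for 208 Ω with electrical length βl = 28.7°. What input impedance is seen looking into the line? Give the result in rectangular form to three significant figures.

Z_in ≈ 108 − j240 Ω

tan(βl) = tan(28.7°) = 0.547
Z_in = Z_0·(Z_L + jZ_0·tanβl)/(Z_0 + jZ_L·tanβl)
     = 208·(650 − j346)/(460 + j356)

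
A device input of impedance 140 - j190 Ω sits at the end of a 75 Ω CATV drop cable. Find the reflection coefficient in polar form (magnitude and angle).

Γ ≈ 0.7 ∠ -29.6°

Γ = (Z_L − Z_0)/(Z_L + Z_0) = (65 − j190)/(215 − j190)
|Γ| = 201/287 = 0.7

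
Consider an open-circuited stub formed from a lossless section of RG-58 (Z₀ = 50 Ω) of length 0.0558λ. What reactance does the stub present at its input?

X_in ≈ -137 Ω (capacitive)

βl = 2π × 0.0558 = 20.1°
tan(βl) = 0.366
For an open-circuited stub, Z_in = −jZ_0·cot(βl) = −jZ_0/tan(βl)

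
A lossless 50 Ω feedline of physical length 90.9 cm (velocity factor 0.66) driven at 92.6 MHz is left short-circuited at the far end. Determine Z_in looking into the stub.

Z_in ≈ −j25.4 Ω

λ = v/f = 0.66·c / 92.6 MHz = 2.14 m
βl = 2π·l/λ = 2π × 0.425 = 153°
tan(βl) = -0.509
For a short-circuited stub, Z_in = jZ_0·tan(βl)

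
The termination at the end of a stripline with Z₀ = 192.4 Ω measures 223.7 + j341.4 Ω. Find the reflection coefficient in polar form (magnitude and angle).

Γ ≈ 0.637 ∠ 45.4°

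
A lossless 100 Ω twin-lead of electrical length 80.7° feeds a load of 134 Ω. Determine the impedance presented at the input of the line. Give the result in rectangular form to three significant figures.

tan(βl) = tan(80.7°) = 6.11
Z_in = Z_0·(Z_L + jZ_0·tanβl)/(Z_0 + jZ_L·tanβl)
     = 100·(134 + j611)/(100 + j818)

Z_in ≈ 75.5 − j7.15 Ω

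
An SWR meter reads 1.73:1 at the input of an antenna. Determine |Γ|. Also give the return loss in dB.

|Γ| ≈ 0.267; return loss ≈ 11.5 dB

|Γ| = (S − 1)/(S + 1) = (1.73 − 1)/(1.73 + 1) = 0.73/2.73
RL = −20·log₁₀|Γ| = −20·log₁₀(0.267)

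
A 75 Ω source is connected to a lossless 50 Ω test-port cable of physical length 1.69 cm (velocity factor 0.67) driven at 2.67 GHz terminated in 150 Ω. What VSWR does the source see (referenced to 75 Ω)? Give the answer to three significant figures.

λ = v/f = 0.67·c / 2.67 GHz = 0.0753 m
βl = 2π·l/λ = 2π × 0.224 = 80.8°
tan(βl) = 6.19
Z_in = Z_0·(Z_L + jZ_0·tanβl)/(Z_0 + jZ_L·tanβl) = 17.1 − j7.16 Ω
Γ_s = (Z_in − Z_s)/(Z_in + Z_s) = (-57.9 − j7.16)/(92.1 − j7.16), |Γ_s| = 0.632
VSWR = (1 + |Γ_s|)/(1 − |Γ_s|)

VSWR ≈ 4.44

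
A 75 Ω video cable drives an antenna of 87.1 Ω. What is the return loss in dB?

Γ = (87.1 − 75)/(87.1 + 75) = 0.0746
RL = −20·log₁₀|Γ| = −20·log₁₀(0.0746)

RL ≈ 22.5 dB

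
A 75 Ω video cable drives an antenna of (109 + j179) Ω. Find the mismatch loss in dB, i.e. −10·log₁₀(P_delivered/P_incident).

Γ = (34 + j179)/(184 + j179), |Γ| = 0.71
|Γ|² = 0.504, so P_del/P_inc = 1 − |Γ|² = 0.496
ML = −10·log₁₀(1 − |Γ|²)

mismatch loss ≈ 3.04 dB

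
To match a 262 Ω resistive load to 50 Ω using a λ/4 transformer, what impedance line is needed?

Z_qwt ≈ 114 Ω

Z_qwt = √(Z_0·R_L) = √(50 × 262) = √13100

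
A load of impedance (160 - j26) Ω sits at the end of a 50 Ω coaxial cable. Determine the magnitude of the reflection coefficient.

|Γ| ≈ 0.534

Γ = (Z_L − Z_0)/(Z_L + Z_0) = (110 − j26)/(210 − j26)
|Γ| = 113/212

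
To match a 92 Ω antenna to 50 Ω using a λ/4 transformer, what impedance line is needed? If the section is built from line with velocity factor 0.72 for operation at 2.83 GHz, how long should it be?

Z_qwt ≈ 67.8 Ω; length ≈ 1.91 cm

Z_qwt = √(Z_0·R_L) = √(50 × 92) = √4600
λ = 0.72·c/f = 0.0763 m, so l = λ/4 = 0.0191 m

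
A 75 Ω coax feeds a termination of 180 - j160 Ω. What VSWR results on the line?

VSWR ≈ 4.49

Γ = (Z_L − Z_0)/(Z_L + Z_0) = (105 − j160)/(255 − j160)
|Γ| = 191/301 = 0.636
VSWR = (1 + |Γ|)/(1 − |Γ|) = 1.64/0.364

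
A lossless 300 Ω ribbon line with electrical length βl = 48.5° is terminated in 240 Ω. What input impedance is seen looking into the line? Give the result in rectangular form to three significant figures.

tan(βl) = tan(48.5°) = 1.13
Z_in = Z_0·(Z_L + jZ_0·tanβl)/(Z_0 + jZ_L·tanβl)
     = 300·(240 + j339)/(300 + j271)

Z_in ≈ 301 + j67.2 Ω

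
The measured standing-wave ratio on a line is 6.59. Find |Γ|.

|Γ| ≈ 0.736

|Γ| = (S − 1)/(S + 1) = (6.59 − 1)/(6.59 + 1) = 5.59/7.59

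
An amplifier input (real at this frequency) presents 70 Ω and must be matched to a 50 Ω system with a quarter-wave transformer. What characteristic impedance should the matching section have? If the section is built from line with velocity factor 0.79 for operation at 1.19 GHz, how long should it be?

Z_qwt = √(Z_0·R_L) = √(50 × 70) = √3500
λ = 0.79·c/f = 0.199 m, so l = λ/4 = 0.0498 m

Z_qwt ≈ 59.2 Ω; length ≈ 4.98 cm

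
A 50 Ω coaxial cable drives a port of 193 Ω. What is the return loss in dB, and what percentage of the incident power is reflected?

Γ = (193 − 50)/(193 + 50) = 0.588
RL = −20·log₁₀(0.588) = 4.61 dB
P_refl/P_inc = |Γ|² = 0.346

RL ≈ 4.61 dB; 34.6% of incident power reflected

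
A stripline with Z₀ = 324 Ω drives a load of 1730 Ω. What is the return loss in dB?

Γ = (1730 − 324)/(1730 + 324) = 0.685
RL = −20·log₁₀|Γ| = −20·log₁₀(0.685)

RL ≈ 3.29 dB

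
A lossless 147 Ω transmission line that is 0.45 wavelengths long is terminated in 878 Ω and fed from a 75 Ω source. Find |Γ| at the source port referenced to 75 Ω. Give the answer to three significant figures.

βl = 2π × 0.45 = 162°
tan(βl) = -0.325
Z_in = Z_0·(Z_L + jZ_0·tanβl)/(Z_0 + jZ_L·tanβl) = 204 + j347 Ω
Γ_s = (Z_in − Z_s)/(Z_in + Z_s) = (129 + j347)/(279 + j347), |Γ_s| = 0.832

|Γ| ≈ 0.832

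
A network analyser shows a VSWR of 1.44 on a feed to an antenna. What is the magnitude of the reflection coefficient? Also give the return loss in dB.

|Γ| ≈ 0.18; return loss ≈ 14.9 dB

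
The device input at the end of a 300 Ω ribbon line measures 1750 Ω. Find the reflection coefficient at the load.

Γ = 0.707

Γ = (Z_L − Z_0)/(Z_L + Z_0) = (1750 − 300)/(1750 + 300) = 1450/2050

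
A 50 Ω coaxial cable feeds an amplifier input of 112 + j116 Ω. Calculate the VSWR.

VSWR ≈ 4.88

Γ = (Z_L − Z_0)/(Z_L + Z_0) = (62 + j116)/(162 + j116)
|Γ| = 132/199 = 0.66
VSWR = (1 + |Γ|)/(1 − |Γ|) = 1.66/0.34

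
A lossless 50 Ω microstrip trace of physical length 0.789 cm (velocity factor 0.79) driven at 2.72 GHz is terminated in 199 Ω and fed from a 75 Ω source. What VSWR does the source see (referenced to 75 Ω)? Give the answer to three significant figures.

VSWR ≈ 3.66

λ = v/f = 0.79·c / 2.72 GHz = 0.0871 m
βl = 2π·l/λ = 2π × 0.0906 = 32.6°
tan(βl) = 0.639
Z_in = Z_0·(Z_L + jZ_0·tanβl)/(Z_0 + jZ_L·tanβl) = 37.5 − j63.5 Ω
Γ_s = (Z_in − Z_s)/(Z_in + Z_s) = (-37.5 − j63.5)/(112 − j63.5), |Γ_s| = 0.571
VSWR = (1 + |Γ_s|)/(1 − |Γ_s|)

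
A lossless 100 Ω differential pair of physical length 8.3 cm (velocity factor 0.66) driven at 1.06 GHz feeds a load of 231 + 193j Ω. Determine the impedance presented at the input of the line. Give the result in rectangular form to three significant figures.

λ = v/f = 0.66·c / 1.06 GHz = 0.187 m
βl = 2π·l/λ = 2π × 0.444 = 160°
tan(βl) = tan(160°) = -0.365
Z_in = Z_0·(Z_L + jZ_0·tanβl)/(Z_0 + jZ_L·tanβl)
     = 100·(231 + j157)/(170 − j84.2)

Z_in ≈ 72.4 + j128 Ω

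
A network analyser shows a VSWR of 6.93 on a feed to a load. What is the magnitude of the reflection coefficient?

|Γ| = (S − 1)/(S + 1) = (6.93 − 1)/(6.93 + 1) = 5.93/7.93

|Γ| ≈ 0.748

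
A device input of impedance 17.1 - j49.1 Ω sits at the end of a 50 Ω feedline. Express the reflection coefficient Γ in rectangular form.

Γ ≈ 0.0294 − j0.71

Γ = (Z_L − Z_0)/(Z_L + Z_0) = (-32.9 − j49.1)/(67.1 − j49.1)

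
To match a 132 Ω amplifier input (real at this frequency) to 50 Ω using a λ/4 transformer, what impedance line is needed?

Z_qwt ≈ 81.2 Ω

Z_qwt = √(Z_0·R_L) = √(50 × 132) = √6600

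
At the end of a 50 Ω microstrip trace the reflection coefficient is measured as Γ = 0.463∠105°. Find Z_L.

Z_L ≈ 27 + j30.8 Ω

Z_L = Z_0·(1 + Γ)/(1 − Γ) = 50·(0.88 + j0.447)/(1.12 − j0.447)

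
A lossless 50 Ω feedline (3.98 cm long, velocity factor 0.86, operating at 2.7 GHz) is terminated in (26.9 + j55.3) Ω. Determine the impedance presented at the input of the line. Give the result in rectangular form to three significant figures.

λ = v/f = 0.86·c / 2.7 GHz = 0.0956 m
βl = 2π·l/λ = 2π × 0.417 = 150°
tan(βl) = tan(150°) = -0.579
Z_in = Z_0·(Z_L + jZ_0·tanβl)/(Z_0 + jZ_L·tanβl)
     = 50·(26.9 + j26.4)/(82 − j15.6)

Z_in ≈ 12.9 + j18.5 Ω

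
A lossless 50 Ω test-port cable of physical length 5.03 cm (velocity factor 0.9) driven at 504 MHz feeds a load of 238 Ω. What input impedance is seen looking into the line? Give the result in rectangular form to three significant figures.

Z_in ≈ 30.9 − j65 Ω

λ = v/f = 0.9·c / 504 MHz = 0.536 m
βl = 2π·l/λ = 2π × 0.0939 = 33.8°
tan(βl) = tan(33.8°) = 0.669
Z_in = Z_0·(Z_L + jZ_0·tanβl)/(Z_0 + jZ_L·tanβl)
     = 50·(238 + j33.5)/(50 + j159)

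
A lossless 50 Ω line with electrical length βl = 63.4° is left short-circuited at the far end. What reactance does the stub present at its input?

tan(βl) = 2
For a short-circuited stub, Z_in = jZ_0·tan(βl)

X_in ≈ 99.8 Ω (inductive)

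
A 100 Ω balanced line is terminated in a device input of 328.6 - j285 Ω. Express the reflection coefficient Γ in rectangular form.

Γ ≈ 0.676 − j0.215

Γ = (Z_L − Z_0)/(Z_L + Z_0) = (228.6 − j285)/(428.6 − j285)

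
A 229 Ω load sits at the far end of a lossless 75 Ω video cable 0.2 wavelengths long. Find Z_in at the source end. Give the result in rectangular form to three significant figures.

βl = 2π × 0.2 = 72°
tan(βl) = tan(72°) = 3.08
Z_in = Z_0·(Z_L + jZ_0·tanβl)/(Z_0 + jZ_L·tanβl)
     = 75·(229 + j231)/(75 + j705)

Z_in ≈ 26.9 − j21.5 Ω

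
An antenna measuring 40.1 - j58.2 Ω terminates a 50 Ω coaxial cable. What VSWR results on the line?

VSWR ≈ 3.45

Γ = (Z_L − Z_0)/(Z_L + Z_0) = (-9.9 − j58.2)/(90.1 − j58.2)
|Γ| = 59/107 = 0.55
VSWR = (1 + |Γ|)/(1 − |Γ|) = 1.55/0.45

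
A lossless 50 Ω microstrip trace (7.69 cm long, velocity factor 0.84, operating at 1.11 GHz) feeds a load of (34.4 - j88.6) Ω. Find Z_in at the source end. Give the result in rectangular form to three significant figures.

Z_in ≈ 26.7 + j75.7 Ω

λ = v/f = 0.84·c / 1.11 GHz = 0.227 m
βl = 2π·l/λ = 2π × 0.339 = 122°
tan(βl) = tan(122°) = -1.6
Z_in = Z_0·(Z_L + jZ_0·tanβl)/(Z_0 + jZ_L·tanβl)
     = 50·(34.4 − j169)/(-92.1 − j55.2)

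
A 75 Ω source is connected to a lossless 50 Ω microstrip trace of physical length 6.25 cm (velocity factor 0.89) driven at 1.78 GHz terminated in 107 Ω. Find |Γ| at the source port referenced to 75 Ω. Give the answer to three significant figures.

λ = v/f = 0.89·c / 1.78 GHz = 0.15 m
βl = 2π·l/λ = 2π × 0.417 = 150°
tan(βl) = -0.577
Z_in = Z_0·(Z_L + jZ_0·tanβl)/(Z_0 + jZ_L·tanβl) = 56.5 + j40.9 Ω
Γ_s = (Z_in − Z_s)/(Z_in + Z_s) = (-18.5 + j40.9)/(131 + j40.9), |Γ_s| = 0.326

|Γ| ≈ 0.326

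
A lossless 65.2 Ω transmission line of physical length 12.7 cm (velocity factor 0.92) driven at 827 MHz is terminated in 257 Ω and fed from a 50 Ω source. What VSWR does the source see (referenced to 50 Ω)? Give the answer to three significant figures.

VSWR ≈ 4.17

λ = v/f = 0.92·c / 827 MHz = 0.334 m
βl = 2π·l/λ = 2π × 0.381 = 137°
tan(βl) = -0.933
Z_in = Z_0·(Z_L + jZ_0·tanβl)/(Z_0 + jZ_L·tanβl) = 33.1 + j60.9 Ω
Γ_s = (Z_in − Z_s)/(Z_in + Z_s) = (-16.9 + j60.9)/(83.1 + j60.9), |Γ_s| = 0.613
VSWR = (1 + |Γ_s|)/(1 − |Γ_s|)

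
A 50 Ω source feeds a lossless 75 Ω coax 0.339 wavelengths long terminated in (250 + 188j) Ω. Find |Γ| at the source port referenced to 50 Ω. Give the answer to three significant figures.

|Γ| ≈ 0.622

βl = 2π × 0.339 = 122°
tan(βl) = -1.6
Z_in = Z_0·(Z_L + jZ_0·tanβl)/(Z_0 + jZ_L·tanβl) = 16.6 + j31.3 Ω
Γ_s = (Z_in − Z_s)/(Z_in + Z_s) = (-33.4 + j31.3)/(66.6 + j31.3), |Γ_s| = 0.622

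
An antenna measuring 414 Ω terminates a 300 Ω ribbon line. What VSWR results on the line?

VSWR ≈ 1.38

For a purely resistive load, VSWR = R_L/Z_0 or Z_0/R_L (whichever > 1) = 414/300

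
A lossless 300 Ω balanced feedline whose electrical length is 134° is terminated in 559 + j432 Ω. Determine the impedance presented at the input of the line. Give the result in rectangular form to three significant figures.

Z_in ≈ 117 + j139 Ω

tan(βl) = tan(134°) = -1.04
Z_in = Z_0·(Z_L + jZ_0·tanβl)/(Z_0 + jZ_L·tanβl)
     = 300·(559 + j121)/(747 − j579)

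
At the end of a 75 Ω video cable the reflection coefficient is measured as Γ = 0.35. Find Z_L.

Z_L = Z_0·(1 + Γ)/(1 − Γ) = 75·(1.35)/(0.65)

Z_L ≈ 156 Ω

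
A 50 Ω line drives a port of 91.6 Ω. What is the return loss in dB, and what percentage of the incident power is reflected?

RL ≈ 10.6 dB; 8.63% of incident power reflected

Γ = (91.6 − 50)/(91.6 + 50) = 0.294
RL = −20·log₁₀(0.294) = 10.6 dB
P_refl/P_inc = |Γ|² = 0.0863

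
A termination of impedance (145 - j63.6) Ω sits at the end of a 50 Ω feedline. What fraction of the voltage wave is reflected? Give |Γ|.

|Γ| ≈ 0.557

Γ = (Z_L − Z_0)/(Z_L + Z_0) = (95 − j63.6)/(195 − j63.6)
|Γ| = 114/205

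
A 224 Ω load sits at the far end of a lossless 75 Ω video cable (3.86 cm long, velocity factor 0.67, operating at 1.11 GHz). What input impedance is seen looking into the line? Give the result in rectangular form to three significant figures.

λ = v/f = 0.67·c / 1.11 GHz = 0.181 m
βl = 2π·l/λ = 2π × 0.213 = 76.7°
tan(βl) = tan(76.7°) = 4.24
Z_in = Z_0·(Z_L + jZ_0·tanβl)/(Z_0 + jZ_L·tanβl)
     = 75·(224 + j318)/(75 + j950)

Z_in ≈ 26.3 − j15.6 Ω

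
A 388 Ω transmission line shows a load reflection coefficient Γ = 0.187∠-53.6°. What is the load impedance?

Z_L ≈ 461 − j144 Ω

Z_L = Z_0·(1 + Γ)/(1 − Γ) = 388·(1.11 − j0.151)/(0.889 + j0.151)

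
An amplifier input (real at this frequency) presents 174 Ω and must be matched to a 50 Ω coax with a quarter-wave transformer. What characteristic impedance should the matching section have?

Z_qwt = √(Z_0·R_L) = √(50 × 174) = √8700

Z_qwt ≈ 93.3 Ω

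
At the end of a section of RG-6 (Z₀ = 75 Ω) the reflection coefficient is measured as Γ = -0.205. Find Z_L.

Z_L = Z_0·(1 + Γ)/(1 − Γ) = 75·(0.795)/(1.21)

Z_L ≈ 49.5 Ω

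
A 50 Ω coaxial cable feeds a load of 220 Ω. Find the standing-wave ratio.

For a purely resistive load, VSWR = R_L/Z_0 or Z_0/R_L (whichever > 1) = 220/50

VSWR ≈ 4.4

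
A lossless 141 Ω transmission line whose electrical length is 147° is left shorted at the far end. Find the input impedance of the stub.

tan(βl) = -0.649
For a shorted stub, Z_in = jZ_0·tan(βl)

Z_in ≈ −j91.6 Ω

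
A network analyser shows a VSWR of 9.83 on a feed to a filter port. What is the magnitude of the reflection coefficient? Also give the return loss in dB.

|Γ| ≈ 0.815; return loss ≈ 1.77 dB

|Γ| = (S − 1)/(S + 1) = (9.83 − 1)/(9.83 + 1) = 8.83/10.8
RL = −20·log₁₀|Γ| = −20·log₁₀(0.815)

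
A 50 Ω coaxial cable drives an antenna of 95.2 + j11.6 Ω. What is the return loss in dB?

Γ = (45.2 + j11.6)/(145.2 + j11.6), |Γ| = 0.32
RL = −20·log₁₀|Γ| = −20·log₁₀(0.32)

RL ≈ 9.89 dB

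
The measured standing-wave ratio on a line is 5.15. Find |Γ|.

|Γ| = (S − 1)/(S + 1) = (5.15 − 1)/(5.15 + 1) = 4.15/6.15

|Γ| ≈ 0.675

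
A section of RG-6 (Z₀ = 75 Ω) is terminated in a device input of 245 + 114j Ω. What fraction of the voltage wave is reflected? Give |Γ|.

|Γ| ≈ 0.603

Γ = (Z_L − Z_0)/(Z_L + Z_0) = (170 + j114)/(320 + j114)
|Γ| = 205/340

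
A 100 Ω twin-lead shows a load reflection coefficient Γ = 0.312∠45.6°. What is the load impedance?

Z_L ≈ 137 + j67.5 Ω

Z_L = Z_0·(1 + Γ)/(1 − Γ) = 100·(1.22 + j0.223)/(0.782 − j0.223)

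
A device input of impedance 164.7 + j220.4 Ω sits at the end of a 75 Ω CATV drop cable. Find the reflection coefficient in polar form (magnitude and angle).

Γ ≈ 0.731 ∠ 25.3°

Γ = (Z_L − Z_0)/(Z_L + Z_0) = (89.7 + j220.4)/(239.7 + j220.4)
|Γ| = 238/326 = 0.731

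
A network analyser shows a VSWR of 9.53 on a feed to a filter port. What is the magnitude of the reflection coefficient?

|Γ| ≈ 0.81

|Γ| = (S − 1)/(S + 1) = (9.53 − 1)/(9.53 + 1) = 8.53/10.5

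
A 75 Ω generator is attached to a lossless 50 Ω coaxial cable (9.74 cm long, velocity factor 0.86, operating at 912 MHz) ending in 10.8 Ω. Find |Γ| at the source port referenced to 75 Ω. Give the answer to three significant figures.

λ = v/f = 0.86·c / 912 MHz = 0.283 m
βl = 2π·l/λ = 2π × 0.344 = 124°
tan(βl) = -1.49
Z_in = Z_0·(Z_L + jZ_0·tanβl)/(Z_0 + jZ_L·tanβl) = 31.4 − j64.2 Ω
Γ_s = (Z_in − Z_s)/(Z_in + Z_s) = (-43.6 − j64.2)/(106 − j64.2), |Γ_s| = 0.625

|Γ| ≈ 0.625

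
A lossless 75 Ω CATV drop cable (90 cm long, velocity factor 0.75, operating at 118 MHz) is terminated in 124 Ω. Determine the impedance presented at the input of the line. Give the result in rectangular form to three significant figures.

Z_in ≈ 118 + j21.3 Ω

λ = v/f = 0.75·c / 118 MHz = 1.91 m
βl = 2π·l/λ = 2π × 0.472 = 170°
tan(βl) = tan(170°) = -0.178
Z_in = Z_0·(Z_L + jZ_0·tanβl)/(Z_0 + jZ_L·tanβl)
     = 75·(124 − j13.3)/(75 − j22)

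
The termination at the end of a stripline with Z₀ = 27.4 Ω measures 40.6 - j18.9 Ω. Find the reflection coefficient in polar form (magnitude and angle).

Γ = (Z_L − Z_0)/(Z_L + Z_0) = (13.2 − j18.9)/(68 − j18.9)
|Γ| = 23.1/70.6 = 0.327

Γ ≈ 0.327 ∠ -39.5°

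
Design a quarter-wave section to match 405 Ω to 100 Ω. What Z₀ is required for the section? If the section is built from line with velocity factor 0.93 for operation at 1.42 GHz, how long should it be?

Z_qwt ≈ 201 Ω; length ≈ 4.91 cm

Z_qwt = √(Z_0·R_L) = √(100 × 405) = √40500
λ = 0.93·c/f = 0.196 m, so l = λ/4 = 0.0491 m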